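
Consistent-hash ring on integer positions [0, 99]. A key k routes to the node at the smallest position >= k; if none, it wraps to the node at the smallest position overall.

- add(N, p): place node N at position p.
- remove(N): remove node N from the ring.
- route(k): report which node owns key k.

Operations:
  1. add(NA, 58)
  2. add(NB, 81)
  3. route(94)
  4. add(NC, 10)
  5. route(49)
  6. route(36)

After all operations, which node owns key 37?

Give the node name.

Op 1: add NA@58 -> ring=[58:NA]
Op 2: add NB@81 -> ring=[58:NA,81:NB]
Op 3: route key 94: none >= 94, wrap to smallest pos 58 -> NA
Op 4: add NC@10 -> ring=[10:NC,58:NA,81:NB]
Op 5: route key 49: smallest pos >= 49 is 58 -> NA
Op 6: route key 36: smallest pos >= 36 is 58 -> NA
Final route key 37: smallest pos >= 37 is 58 -> NA

Answer: NA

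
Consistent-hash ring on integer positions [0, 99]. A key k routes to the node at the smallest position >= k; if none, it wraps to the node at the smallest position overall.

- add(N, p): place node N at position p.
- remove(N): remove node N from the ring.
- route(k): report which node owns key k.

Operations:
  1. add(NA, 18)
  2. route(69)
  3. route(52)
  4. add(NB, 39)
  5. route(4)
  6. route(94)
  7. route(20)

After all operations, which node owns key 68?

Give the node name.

Answer: NA

Derivation:
Op 1: add NA@18 -> ring=[18:NA]
Op 2: route key 69: none >= 69, wrap to smallest pos 18 -> NA
Op 3: route key 52: none >= 52, wrap to smallest pos 18 -> NA
Op 4: add NB@39 -> ring=[18:NA,39:NB]
Op 5: route key 4: smallest pos >= 4 is 18 -> NA
Op 6: route key 94: none >= 94, wrap to smallest pos 18 -> NA
Op 7: route key 20: smallest pos >= 20 is 39 -> NB
Final route key 68: none >= 68, wrap to smallest pos 18 -> NA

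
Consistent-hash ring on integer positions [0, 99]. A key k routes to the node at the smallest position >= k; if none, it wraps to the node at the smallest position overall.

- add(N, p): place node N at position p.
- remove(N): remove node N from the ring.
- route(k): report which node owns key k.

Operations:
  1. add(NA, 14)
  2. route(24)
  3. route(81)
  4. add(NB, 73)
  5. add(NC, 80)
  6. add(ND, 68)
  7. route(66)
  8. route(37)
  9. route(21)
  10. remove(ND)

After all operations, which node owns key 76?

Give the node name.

Answer: NC

Derivation:
Op 1: add NA@14 -> ring=[14:NA]
Op 2: route key 24: none >= 24, wrap to smallest pos 14 -> NA
Op 3: route key 81: none >= 81, wrap to smallest pos 14 -> NA
Op 4: add NB@73 -> ring=[14:NA,73:NB]
Op 5: add NC@80 -> ring=[14:NA,73:NB,80:NC]
Op 6: add ND@68 -> ring=[14:NA,68:ND,73:NB,80:NC]
Op 7: route key 66: smallest pos >= 66 is 68 -> ND
Op 8: route key 37: smallest pos >= 37 is 68 -> ND
Op 9: route key 21: smallest pos >= 21 is 68 -> ND
Op 10: remove ND -> ring=[14:NA,73:NB,80:NC]
Final route key 76: smallest pos >= 76 is 80 -> NC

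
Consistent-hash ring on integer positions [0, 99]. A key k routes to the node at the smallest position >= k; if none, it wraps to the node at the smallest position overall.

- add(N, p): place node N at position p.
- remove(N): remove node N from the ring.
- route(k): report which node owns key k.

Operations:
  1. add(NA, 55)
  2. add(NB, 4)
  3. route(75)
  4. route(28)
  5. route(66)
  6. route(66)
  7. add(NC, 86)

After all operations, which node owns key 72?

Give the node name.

Answer: NC

Derivation:
Op 1: add NA@55 -> ring=[55:NA]
Op 2: add NB@4 -> ring=[4:NB,55:NA]
Op 3: route key 75: none >= 75, wrap to smallest pos 4 -> NB
Op 4: route key 28: smallest pos >= 28 is 55 -> NA
Op 5: route key 66: none >= 66, wrap to smallest pos 4 -> NB
Op 6: route key 66: none >= 66, wrap to smallest pos 4 -> NB
Op 7: add NC@86 -> ring=[4:NB,55:NA,86:NC]
Final route key 72: smallest pos >= 72 is 86 -> NC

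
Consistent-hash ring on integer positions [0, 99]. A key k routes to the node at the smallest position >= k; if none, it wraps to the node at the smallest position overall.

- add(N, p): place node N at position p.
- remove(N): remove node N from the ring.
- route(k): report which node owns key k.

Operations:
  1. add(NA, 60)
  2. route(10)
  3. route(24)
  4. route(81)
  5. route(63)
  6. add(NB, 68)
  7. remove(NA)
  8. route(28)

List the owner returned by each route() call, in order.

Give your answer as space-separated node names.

Op 1: add NA@60 -> ring=[60:NA]
Op 2: route key 10: smallest pos >= 10 is 60 -> NA
Op 3: route key 24: smallest pos >= 24 is 60 -> NA
Op 4: route key 81: none >= 81, wrap to smallest pos 60 -> NA
Op 5: route key 63: none >= 63, wrap to smallest pos 60 -> NA
Op 6: add NB@68 -> ring=[60:NA,68:NB]
Op 7: remove NA -> ring=[68:NB]
Op 8: route key 28: smallest pos >= 28 is 68 -> NB

Answer: NA NA NA NA NB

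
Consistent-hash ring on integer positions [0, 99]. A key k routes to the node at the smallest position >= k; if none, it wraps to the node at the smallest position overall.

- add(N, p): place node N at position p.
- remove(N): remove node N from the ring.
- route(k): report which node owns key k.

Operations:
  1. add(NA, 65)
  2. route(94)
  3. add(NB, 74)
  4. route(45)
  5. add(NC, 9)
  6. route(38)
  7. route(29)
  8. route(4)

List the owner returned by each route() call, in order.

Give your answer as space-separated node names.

Answer: NA NA NA NA NC

Derivation:
Op 1: add NA@65 -> ring=[65:NA]
Op 2: route key 94: none >= 94, wrap to smallest pos 65 -> NA
Op 3: add NB@74 -> ring=[65:NA,74:NB]
Op 4: route key 45: smallest pos >= 45 is 65 -> NA
Op 5: add NC@9 -> ring=[9:NC,65:NA,74:NB]
Op 6: route key 38: smallest pos >= 38 is 65 -> NA
Op 7: route key 29: smallest pos >= 29 is 65 -> NA
Op 8: route key 4: smallest pos >= 4 is 9 -> NC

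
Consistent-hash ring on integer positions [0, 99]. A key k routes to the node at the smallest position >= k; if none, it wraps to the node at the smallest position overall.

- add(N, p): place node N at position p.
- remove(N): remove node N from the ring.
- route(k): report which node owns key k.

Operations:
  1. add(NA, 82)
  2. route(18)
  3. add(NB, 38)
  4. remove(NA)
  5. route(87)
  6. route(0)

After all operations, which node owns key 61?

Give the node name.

Op 1: add NA@82 -> ring=[82:NA]
Op 2: route key 18: smallest pos >= 18 is 82 -> NA
Op 3: add NB@38 -> ring=[38:NB,82:NA]
Op 4: remove NA -> ring=[38:NB]
Op 5: route key 87: none >= 87, wrap to smallest pos 38 -> NB
Op 6: route key 0: smallest pos >= 0 is 38 -> NB
Final route key 61: none >= 61, wrap to smallest pos 38 -> NB

Answer: NB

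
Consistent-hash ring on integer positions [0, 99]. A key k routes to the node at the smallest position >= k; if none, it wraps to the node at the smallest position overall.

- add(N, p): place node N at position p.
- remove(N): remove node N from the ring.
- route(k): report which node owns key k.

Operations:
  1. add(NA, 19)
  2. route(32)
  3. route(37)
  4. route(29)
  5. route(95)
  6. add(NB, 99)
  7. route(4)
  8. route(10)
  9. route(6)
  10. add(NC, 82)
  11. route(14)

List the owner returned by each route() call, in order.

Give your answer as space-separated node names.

Answer: NA NA NA NA NA NA NA NA

Derivation:
Op 1: add NA@19 -> ring=[19:NA]
Op 2: route key 32: none >= 32, wrap to smallest pos 19 -> NA
Op 3: route key 37: none >= 37, wrap to smallest pos 19 -> NA
Op 4: route key 29: none >= 29, wrap to smallest pos 19 -> NA
Op 5: route key 95: none >= 95, wrap to smallest pos 19 -> NA
Op 6: add NB@99 -> ring=[19:NA,99:NB]
Op 7: route key 4: smallest pos >= 4 is 19 -> NA
Op 8: route key 10: smallest pos >= 10 is 19 -> NA
Op 9: route key 6: smallest pos >= 6 is 19 -> NA
Op 10: add NC@82 -> ring=[19:NA,82:NC,99:NB]
Op 11: route key 14: smallest pos >= 14 is 19 -> NA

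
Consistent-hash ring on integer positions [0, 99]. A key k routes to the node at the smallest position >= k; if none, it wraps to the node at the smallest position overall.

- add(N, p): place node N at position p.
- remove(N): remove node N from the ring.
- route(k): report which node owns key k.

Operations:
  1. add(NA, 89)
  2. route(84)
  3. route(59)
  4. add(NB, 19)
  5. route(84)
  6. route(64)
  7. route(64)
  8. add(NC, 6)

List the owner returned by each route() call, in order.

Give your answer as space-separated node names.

Op 1: add NA@89 -> ring=[89:NA]
Op 2: route key 84: smallest pos >= 84 is 89 -> NA
Op 3: route key 59: smallest pos >= 59 is 89 -> NA
Op 4: add NB@19 -> ring=[19:NB,89:NA]
Op 5: route key 84: smallest pos >= 84 is 89 -> NA
Op 6: route key 64: smallest pos >= 64 is 89 -> NA
Op 7: route key 64: smallest pos >= 64 is 89 -> NA
Op 8: add NC@6 -> ring=[6:NC,19:NB,89:NA]

Answer: NA NA NA NA NA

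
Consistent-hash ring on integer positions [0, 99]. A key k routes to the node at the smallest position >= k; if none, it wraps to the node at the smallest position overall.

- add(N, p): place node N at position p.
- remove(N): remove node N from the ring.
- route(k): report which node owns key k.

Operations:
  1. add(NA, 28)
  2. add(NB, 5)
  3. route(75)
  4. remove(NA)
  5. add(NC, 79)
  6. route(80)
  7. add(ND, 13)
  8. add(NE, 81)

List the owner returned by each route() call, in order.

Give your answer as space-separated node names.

Op 1: add NA@28 -> ring=[28:NA]
Op 2: add NB@5 -> ring=[5:NB,28:NA]
Op 3: route key 75: none >= 75, wrap to smallest pos 5 -> NB
Op 4: remove NA -> ring=[5:NB]
Op 5: add NC@79 -> ring=[5:NB,79:NC]
Op 6: route key 80: none >= 80, wrap to smallest pos 5 -> NB
Op 7: add ND@13 -> ring=[5:NB,13:ND,79:NC]
Op 8: add NE@81 -> ring=[5:NB,13:ND,79:NC,81:NE]

Answer: NB NB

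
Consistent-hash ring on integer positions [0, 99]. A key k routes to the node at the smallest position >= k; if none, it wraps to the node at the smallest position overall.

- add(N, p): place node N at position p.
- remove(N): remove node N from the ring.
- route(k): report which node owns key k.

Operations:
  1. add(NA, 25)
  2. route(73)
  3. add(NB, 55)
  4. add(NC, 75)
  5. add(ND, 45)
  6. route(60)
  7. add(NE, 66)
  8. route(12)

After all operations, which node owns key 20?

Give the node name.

Answer: NA

Derivation:
Op 1: add NA@25 -> ring=[25:NA]
Op 2: route key 73: none >= 73, wrap to smallest pos 25 -> NA
Op 3: add NB@55 -> ring=[25:NA,55:NB]
Op 4: add NC@75 -> ring=[25:NA,55:NB,75:NC]
Op 5: add ND@45 -> ring=[25:NA,45:ND,55:NB,75:NC]
Op 6: route key 60: smallest pos >= 60 is 75 -> NC
Op 7: add NE@66 -> ring=[25:NA,45:ND,55:NB,66:NE,75:NC]
Op 8: route key 12: smallest pos >= 12 is 25 -> NA
Final route key 20: smallest pos >= 20 is 25 -> NA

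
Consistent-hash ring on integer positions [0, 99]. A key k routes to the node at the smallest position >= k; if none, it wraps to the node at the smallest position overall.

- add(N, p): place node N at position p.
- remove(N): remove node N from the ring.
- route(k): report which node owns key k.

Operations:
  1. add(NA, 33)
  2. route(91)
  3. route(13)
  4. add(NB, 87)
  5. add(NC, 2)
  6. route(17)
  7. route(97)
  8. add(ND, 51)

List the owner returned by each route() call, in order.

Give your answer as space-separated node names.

Answer: NA NA NA NC

Derivation:
Op 1: add NA@33 -> ring=[33:NA]
Op 2: route key 91: none >= 91, wrap to smallest pos 33 -> NA
Op 3: route key 13: smallest pos >= 13 is 33 -> NA
Op 4: add NB@87 -> ring=[33:NA,87:NB]
Op 5: add NC@2 -> ring=[2:NC,33:NA,87:NB]
Op 6: route key 17: smallest pos >= 17 is 33 -> NA
Op 7: route key 97: none >= 97, wrap to smallest pos 2 -> NC
Op 8: add ND@51 -> ring=[2:NC,33:NA,51:ND,87:NB]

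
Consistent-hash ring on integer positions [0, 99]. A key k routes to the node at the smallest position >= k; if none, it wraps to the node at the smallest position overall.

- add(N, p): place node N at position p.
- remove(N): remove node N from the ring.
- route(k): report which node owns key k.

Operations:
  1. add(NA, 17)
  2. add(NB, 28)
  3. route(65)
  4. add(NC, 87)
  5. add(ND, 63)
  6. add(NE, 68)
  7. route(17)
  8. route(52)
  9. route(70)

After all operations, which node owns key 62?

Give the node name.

Answer: ND

Derivation:
Op 1: add NA@17 -> ring=[17:NA]
Op 2: add NB@28 -> ring=[17:NA,28:NB]
Op 3: route key 65: none >= 65, wrap to smallest pos 17 -> NA
Op 4: add NC@87 -> ring=[17:NA,28:NB,87:NC]
Op 5: add ND@63 -> ring=[17:NA,28:NB,63:ND,87:NC]
Op 6: add NE@68 -> ring=[17:NA,28:NB,63:ND,68:NE,87:NC]
Op 7: route key 17: smallest pos >= 17 is 17 -> NA
Op 8: route key 52: smallest pos >= 52 is 63 -> ND
Op 9: route key 70: smallest pos >= 70 is 87 -> NC
Final route key 62: smallest pos >= 62 is 63 -> ND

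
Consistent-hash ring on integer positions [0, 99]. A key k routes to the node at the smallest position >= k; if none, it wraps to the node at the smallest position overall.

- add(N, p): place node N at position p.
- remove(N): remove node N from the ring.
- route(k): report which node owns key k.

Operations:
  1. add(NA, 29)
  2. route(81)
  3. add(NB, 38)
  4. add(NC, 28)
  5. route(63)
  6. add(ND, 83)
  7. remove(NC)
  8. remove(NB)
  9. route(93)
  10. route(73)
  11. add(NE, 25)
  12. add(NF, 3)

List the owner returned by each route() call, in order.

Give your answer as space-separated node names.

Op 1: add NA@29 -> ring=[29:NA]
Op 2: route key 81: none >= 81, wrap to smallest pos 29 -> NA
Op 3: add NB@38 -> ring=[29:NA,38:NB]
Op 4: add NC@28 -> ring=[28:NC,29:NA,38:NB]
Op 5: route key 63: none >= 63, wrap to smallest pos 28 -> NC
Op 6: add ND@83 -> ring=[28:NC,29:NA,38:NB,83:ND]
Op 7: remove NC -> ring=[29:NA,38:NB,83:ND]
Op 8: remove NB -> ring=[29:NA,83:ND]
Op 9: route key 93: none >= 93, wrap to smallest pos 29 -> NA
Op 10: route key 73: smallest pos >= 73 is 83 -> ND
Op 11: add NE@25 -> ring=[25:NE,29:NA,83:ND]
Op 12: add NF@3 -> ring=[3:NF,25:NE,29:NA,83:ND]

Answer: NA NC NA ND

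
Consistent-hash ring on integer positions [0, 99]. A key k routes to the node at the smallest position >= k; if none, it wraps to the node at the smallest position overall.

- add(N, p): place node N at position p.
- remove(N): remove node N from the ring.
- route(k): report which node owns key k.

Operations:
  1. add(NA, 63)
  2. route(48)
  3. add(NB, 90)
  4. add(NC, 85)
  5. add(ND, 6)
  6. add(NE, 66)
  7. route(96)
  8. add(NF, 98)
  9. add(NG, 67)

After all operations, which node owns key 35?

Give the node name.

Op 1: add NA@63 -> ring=[63:NA]
Op 2: route key 48: smallest pos >= 48 is 63 -> NA
Op 3: add NB@90 -> ring=[63:NA,90:NB]
Op 4: add NC@85 -> ring=[63:NA,85:NC,90:NB]
Op 5: add ND@6 -> ring=[6:ND,63:NA,85:NC,90:NB]
Op 6: add NE@66 -> ring=[6:ND,63:NA,66:NE,85:NC,90:NB]
Op 7: route key 96: none >= 96, wrap to smallest pos 6 -> ND
Op 8: add NF@98 -> ring=[6:ND,63:NA,66:NE,85:NC,90:NB,98:NF]
Op 9: add NG@67 -> ring=[6:ND,63:NA,66:NE,67:NG,85:NC,90:NB,98:NF]
Final route key 35: smallest pos >= 35 is 63 -> NA

Answer: NA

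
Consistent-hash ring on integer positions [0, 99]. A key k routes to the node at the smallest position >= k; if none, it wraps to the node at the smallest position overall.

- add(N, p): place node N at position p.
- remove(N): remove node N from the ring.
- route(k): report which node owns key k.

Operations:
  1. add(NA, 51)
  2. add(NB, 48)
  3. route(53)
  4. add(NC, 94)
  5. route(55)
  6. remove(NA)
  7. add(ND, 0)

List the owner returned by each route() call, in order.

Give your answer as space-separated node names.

Answer: NB NC

Derivation:
Op 1: add NA@51 -> ring=[51:NA]
Op 2: add NB@48 -> ring=[48:NB,51:NA]
Op 3: route key 53: none >= 53, wrap to smallest pos 48 -> NB
Op 4: add NC@94 -> ring=[48:NB,51:NA,94:NC]
Op 5: route key 55: smallest pos >= 55 is 94 -> NC
Op 6: remove NA -> ring=[48:NB,94:NC]
Op 7: add ND@0 -> ring=[0:ND,48:NB,94:NC]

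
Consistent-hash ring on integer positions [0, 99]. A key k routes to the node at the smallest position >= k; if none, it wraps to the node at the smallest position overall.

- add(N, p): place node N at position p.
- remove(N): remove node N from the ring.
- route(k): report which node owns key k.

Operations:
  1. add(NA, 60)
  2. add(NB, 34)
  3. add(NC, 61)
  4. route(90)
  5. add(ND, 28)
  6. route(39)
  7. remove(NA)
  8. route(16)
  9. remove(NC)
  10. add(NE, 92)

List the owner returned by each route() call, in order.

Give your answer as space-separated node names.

Answer: NB NA ND

Derivation:
Op 1: add NA@60 -> ring=[60:NA]
Op 2: add NB@34 -> ring=[34:NB,60:NA]
Op 3: add NC@61 -> ring=[34:NB,60:NA,61:NC]
Op 4: route key 90: none >= 90, wrap to smallest pos 34 -> NB
Op 5: add ND@28 -> ring=[28:ND,34:NB,60:NA,61:NC]
Op 6: route key 39: smallest pos >= 39 is 60 -> NA
Op 7: remove NA -> ring=[28:ND,34:NB,61:NC]
Op 8: route key 16: smallest pos >= 16 is 28 -> ND
Op 9: remove NC -> ring=[28:ND,34:NB]
Op 10: add NE@92 -> ring=[28:ND,34:NB,92:NE]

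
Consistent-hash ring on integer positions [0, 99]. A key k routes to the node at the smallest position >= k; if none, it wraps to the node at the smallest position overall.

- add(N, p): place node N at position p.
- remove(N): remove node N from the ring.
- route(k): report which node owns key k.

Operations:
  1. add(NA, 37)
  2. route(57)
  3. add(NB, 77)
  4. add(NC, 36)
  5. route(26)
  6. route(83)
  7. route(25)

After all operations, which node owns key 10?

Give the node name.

Op 1: add NA@37 -> ring=[37:NA]
Op 2: route key 57: none >= 57, wrap to smallest pos 37 -> NA
Op 3: add NB@77 -> ring=[37:NA,77:NB]
Op 4: add NC@36 -> ring=[36:NC,37:NA,77:NB]
Op 5: route key 26: smallest pos >= 26 is 36 -> NC
Op 6: route key 83: none >= 83, wrap to smallest pos 36 -> NC
Op 7: route key 25: smallest pos >= 25 is 36 -> NC
Final route key 10: smallest pos >= 10 is 36 -> NC

Answer: NC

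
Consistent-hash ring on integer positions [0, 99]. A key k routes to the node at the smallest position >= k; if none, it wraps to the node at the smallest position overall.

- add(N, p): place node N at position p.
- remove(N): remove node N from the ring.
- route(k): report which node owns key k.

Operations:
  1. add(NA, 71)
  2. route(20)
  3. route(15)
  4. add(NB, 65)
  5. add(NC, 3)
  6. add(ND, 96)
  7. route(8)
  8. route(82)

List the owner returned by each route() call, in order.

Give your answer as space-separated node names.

Op 1: add NA@71 -> ring=[71:NA]
Op 2: route key 20: smallest pos >= 20 is 71 -> NA
Op 3: route key 15: smallest pos >= 15 is 71 -> NA
Op 4: add NB@65 -> ring=[65:NB,71:NA]
Op 5: add NC@3 -> ring=[3:NC,65:NB,71:NA]
Op 6: add ND@96 -> ring=[3:NC,65:NB,71:NA,96:ND]
Op 7: route key 8: smallest pos >= 8 is 65 -> NB
Op 8: route key 82: smallest pos >= 82 is 96 -> ND

Answer: NA NA NB ND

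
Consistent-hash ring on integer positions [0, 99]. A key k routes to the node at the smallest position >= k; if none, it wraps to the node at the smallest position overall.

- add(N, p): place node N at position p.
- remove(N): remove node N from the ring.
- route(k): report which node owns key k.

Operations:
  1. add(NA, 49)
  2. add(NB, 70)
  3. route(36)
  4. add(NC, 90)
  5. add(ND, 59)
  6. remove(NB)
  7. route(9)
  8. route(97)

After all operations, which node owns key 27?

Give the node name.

Answer: NA

Derivation:
Op 1: add NA@49 -> ring=[49:NA]
Op 2: add NB@70 -> ring=[49:NA,70:NB]
Op 3: route key 36: smallest pos >= 36 is 49 -> NA
Op 4: add NC@90 -> ring=[49:NA,70:NB,90:NC]
Op 5: add ND@59 -> ring=[49:NA,59:ND,70:NB,90:NC]
Op 6: remove NB -> ring=[49:NA,59:ND,90:NC]
Op 7: route key 9: smallest pos >= 9 is 49 -> NA
Op 8: route key 97: none >= 97, wrap to smallest pos 49 -> NA
Final route key 27: smallest pos >= 27 is 49 -> NA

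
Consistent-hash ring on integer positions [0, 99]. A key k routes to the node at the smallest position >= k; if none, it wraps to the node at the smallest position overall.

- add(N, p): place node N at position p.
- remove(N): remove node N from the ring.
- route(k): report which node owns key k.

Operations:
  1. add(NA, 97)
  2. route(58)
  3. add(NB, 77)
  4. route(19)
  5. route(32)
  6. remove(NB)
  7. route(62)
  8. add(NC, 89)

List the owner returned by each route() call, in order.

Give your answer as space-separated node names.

Answer: NA NB NB NA

Derivation:
Op 1: add NA@97 -> ring=[97:NA]
Op 2: route key 58: smallest pos >= 58 is 97 -> NA
Op 3: add NB@77 -> ring=[77:NB,97:NA]
Op 4: route key 19: smallest pos >= 19 is 77 -> NB
Op 5: route key 32: smallest pos >= 32 is 77 -> NB
Op 6: remove NB -> ring=[97:NA]
Op 7: route key 62: smallest pos >= 62 is 97 -> NA
Op 8: add NC@89 -> ring=[89:NC,97:NA]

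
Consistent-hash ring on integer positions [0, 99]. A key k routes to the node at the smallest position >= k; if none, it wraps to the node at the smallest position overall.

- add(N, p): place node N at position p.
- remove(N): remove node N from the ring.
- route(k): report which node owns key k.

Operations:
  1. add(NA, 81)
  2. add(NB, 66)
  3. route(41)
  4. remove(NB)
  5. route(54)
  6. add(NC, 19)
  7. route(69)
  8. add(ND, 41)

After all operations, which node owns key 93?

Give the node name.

Answer: NC

Derivation:
Op 1: add NA@81 -> ring=[81:NA]
Op 2: add NB@66 -> ring=[66:NB,81:NA]
Op 3: route key 41: smallest pos >= 41 is 66 -> NB
Op 4: remove NB -> ring=[81:NA]
Op 5: route key 54: smallest pos >= 54 is 81 -> NA
Op 6: add NC@19 -> ring=[19:NC,81:NA]
Op 7: route key 69: smallest pos >= 69 is 81 -> NA
Op 8: add ND@41 -> ring=[19:NC,41:ND,81:NA]
Final route key 93: none >= 93, wrap to smallest pos 19 -> NC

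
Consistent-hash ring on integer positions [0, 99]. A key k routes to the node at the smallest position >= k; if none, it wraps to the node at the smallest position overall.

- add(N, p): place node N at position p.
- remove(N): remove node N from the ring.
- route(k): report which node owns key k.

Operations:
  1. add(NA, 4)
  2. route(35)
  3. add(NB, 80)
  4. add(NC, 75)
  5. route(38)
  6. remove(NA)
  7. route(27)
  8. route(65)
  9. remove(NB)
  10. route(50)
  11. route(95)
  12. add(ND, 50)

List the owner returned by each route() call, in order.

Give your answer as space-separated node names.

Op 1: add NA@4 -> ring=[4:NA]
Op 2: route key 35: none >= 35, wrap to smallest pos 4 -> NA
Op 3: add NB@80 -> ring=[4:NA,80:NB]
Op 4: add NC@75 -> ring=[4:NA,75:NC,80:NB]
Op 5: route key 38: smallest pos >= 38 is 75 -> NC
Op 6: remove NA -> ring=[75:NC,80:NB]
Op 7: route key 27: smallest pos >= 27 is 75 -> NC
Op 8: route key 65: smallest pos >= 65 is 75 -> NC
Op 9: remove NB -> ring=[75:NC]
Op 10: route key 50: smallest pos >= 50 is 75 -> NC
Op 11: route key 95: none >= 95, wrap to smallest pos 75 -> NC
Op 12: add ND@50 -> ring=[50:ND,75:NC]

Answer: NA NC NC NC NC NC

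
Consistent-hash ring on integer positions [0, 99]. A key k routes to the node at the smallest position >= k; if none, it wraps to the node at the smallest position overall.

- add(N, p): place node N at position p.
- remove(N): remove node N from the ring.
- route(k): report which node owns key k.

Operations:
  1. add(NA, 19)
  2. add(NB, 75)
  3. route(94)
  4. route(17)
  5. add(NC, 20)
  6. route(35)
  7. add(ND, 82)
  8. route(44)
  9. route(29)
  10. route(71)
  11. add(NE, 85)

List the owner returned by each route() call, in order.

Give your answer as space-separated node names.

Op 1: add NA@19 -> ring=[19:NA]
Op 2: add NB@75 -> ring=[19:NA,75:NB]
Op 3: route key 94: none >= 94, wrap to smallest pos 19 -> NA
Op 4: route key 17: smallest pos >= 17 is 19 -> NA
Op 5: add NC@20 -> ring=[19:NA,20:NC,75:NB]
Op 6: route key 35: smallest pos >= 35 is 75 -> NB
Op 7: add ND@82 -> ring=[19:NA,20:NC,75:NB,82:ND]
Op 8: route key 44: smallest pos >= 44 is 75 -> NB
Op 9: route key 29: smallest pos >= 29 is 75 -> NB
Op 10: route key 71: smallest pos >= 71 is 75 -> NB
Op 11: add NE@85 -> ring=[19:NA,20:NC,75:NB,82:ND,85:NE]

Answer: NA NA NB NB NB NB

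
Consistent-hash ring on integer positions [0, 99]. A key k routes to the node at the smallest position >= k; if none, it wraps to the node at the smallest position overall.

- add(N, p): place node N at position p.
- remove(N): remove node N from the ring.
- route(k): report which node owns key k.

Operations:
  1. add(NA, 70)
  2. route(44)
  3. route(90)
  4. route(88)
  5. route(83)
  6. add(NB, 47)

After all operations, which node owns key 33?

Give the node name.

Op 1: add NA@70 -> ring=[70:NA]
Op 2: route key 44: smallest pos >= 44 is 70 -> NA
Op 3: route key 90: none >= 90, wrap to smallest pos 70 -> NA
Op 4: route key 88: none >= 88, wrap to smallest pos 70 -> NA
Op 5: route key 83: none >= 83, wrap to smallest pos 70 -> NA
Op 6: add NB@47 -> ring=[47:NB,70:NA]
Final route key 33: smallest pos >= 33 is 47 -> NB

Answer: NB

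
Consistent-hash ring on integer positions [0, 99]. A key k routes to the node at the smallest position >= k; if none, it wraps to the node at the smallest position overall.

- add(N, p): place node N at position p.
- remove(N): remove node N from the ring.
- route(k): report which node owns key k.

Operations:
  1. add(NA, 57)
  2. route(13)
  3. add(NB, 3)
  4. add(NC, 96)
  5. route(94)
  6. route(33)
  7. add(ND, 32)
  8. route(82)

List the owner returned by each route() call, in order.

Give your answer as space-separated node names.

Answer: NA NC NA NC

Derivation:
Op 1: add NA@57 -> ring=[57:NA]
Op 2: route key 13: smallest pos >= 13 is 57 -> NA
Op 3: add NB@3 -> ring=[3:NB,57:NA]
Op 4: add NC@96 -> ring=[3:NB,57:NA,96:NC]
Op 5: route key 94: smallest pos >= 94 is 96 -> NC
Op 6: route key 33: smallest pos >= 33 is 57 -> NA
Op 7: add ND@32 -> ring=[3:NB,32:ND,57:NA,96:NC]
Op 8: route key 82: smallest pos >= 82 is 96 -> NC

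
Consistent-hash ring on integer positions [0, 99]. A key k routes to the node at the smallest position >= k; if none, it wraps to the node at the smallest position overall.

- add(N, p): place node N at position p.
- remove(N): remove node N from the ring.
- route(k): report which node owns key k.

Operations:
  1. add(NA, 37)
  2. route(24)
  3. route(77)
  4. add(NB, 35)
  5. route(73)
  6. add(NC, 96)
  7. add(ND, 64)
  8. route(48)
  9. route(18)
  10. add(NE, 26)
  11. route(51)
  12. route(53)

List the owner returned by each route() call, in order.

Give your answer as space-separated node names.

Answer: NA NA NB ND NB ND ND

Derivation:
Op 1: add NA@37 -> ring=[37:NA]
Op 2: route key 24: smallest pos >= 24 is 37 -> NA
Op 3: route key 77: none >= 77, wrap to smallest pos 37 -> NA
Op 4: add NB@35 -> ring=[35:NB,37:NA]
Op 5: route key 73: none >= 73, wrap to smallest pos 35 -> NB
Op 6: add NC@96 -> ring=[35:NB,37:NA,96:NC]
Op 7: add ND@64 -> ring=[35:NB,37:NA,64:ND,96:NC]
Op 8: route key 48: smallest pos >= 48 is 64 -> ND
Op 9: route key 18: smallest pos >= 18 is 35 -> NB
Op 10: add NE@26 -> ring=[26:NE,35:NB,37:NA,64:ND,96:NC]
Op 11: route key 51: smallest pos >= 51 is 64 -> ND
Op 12: route key 53: smallest pos >= 53 is 64 -> ND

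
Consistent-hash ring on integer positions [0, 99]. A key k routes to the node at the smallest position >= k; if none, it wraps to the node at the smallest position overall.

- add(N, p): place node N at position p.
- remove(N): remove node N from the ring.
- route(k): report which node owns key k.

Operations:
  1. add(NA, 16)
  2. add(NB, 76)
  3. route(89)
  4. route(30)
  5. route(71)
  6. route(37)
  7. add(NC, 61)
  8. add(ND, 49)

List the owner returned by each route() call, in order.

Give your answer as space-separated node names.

Op 1: add NA@16 -> ring=[16:NA]
Op 2: add NB@76 -> ring=[16:NA,76:NB]
Op 3: route key 89: none >= 89, wrap to smallest pos 16 -> NA
Op 4: route key 30: smallest pos >= 30 is 76 -> NB
Op 5: route key 71: smallest pos >= 71 is 76 -> NB
Op 6: route key 37: smallest pos >= 37 is 76 -> NB
Op 7: add NC@61 -> ring=[16:NA,61:NC,76:NB]
Op 8: add ND@49 -> ring=[16:NA,49:ND,61:NC,76:NB]

Answer: NA NB NB NB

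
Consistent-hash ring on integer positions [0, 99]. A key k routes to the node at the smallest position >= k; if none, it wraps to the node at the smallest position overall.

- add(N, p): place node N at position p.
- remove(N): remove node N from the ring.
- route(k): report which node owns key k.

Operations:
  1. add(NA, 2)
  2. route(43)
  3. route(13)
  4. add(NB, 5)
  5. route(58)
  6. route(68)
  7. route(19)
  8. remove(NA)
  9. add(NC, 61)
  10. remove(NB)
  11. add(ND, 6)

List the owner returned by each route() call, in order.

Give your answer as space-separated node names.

Answer: NA NA NA NA NA

Derivation:
Op 1: add NA@2 -> ring=[2:NA]
Op 2: route key 43: none >= 43, wrap to smallest pos 2 -> NA
Op 3: route key 13: none >= 13, wrap to smallest pos 2 -> NA
Op 4: add NB@5 -> ring=[2:NA,5:NB]
Op 5: route key 58: none >= 58, wrap to smallest pos 2 -> NA
Op 6: route key 68: none >= 68, wrap to smallest pos 2 -> NA
Op 7: route key 19: none >= 19, wrap to smallest pos 2 -> NA
Op 8: remove NA -> ring=[5:NB]
Op 9: add NC@61 -> ring=[5:NB,61:NC]
Op 10: remove NB -> ring=[61:NC]
Op 11: add ND@6 -> ring=[6:ND,61:NC]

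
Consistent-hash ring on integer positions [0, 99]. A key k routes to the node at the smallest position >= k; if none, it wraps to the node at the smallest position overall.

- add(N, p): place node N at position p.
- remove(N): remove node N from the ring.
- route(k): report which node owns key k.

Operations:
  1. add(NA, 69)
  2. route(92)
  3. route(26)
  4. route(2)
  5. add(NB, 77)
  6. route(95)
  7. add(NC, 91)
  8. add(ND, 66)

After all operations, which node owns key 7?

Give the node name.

Op 1: add NA@69 -> ring=[69:NA]
Op 2: route key 92: none >= 92, wrap to smallest pos 69 -> NA
Op 3: route key 26: smallest pos >= 26 is 69 -> NA
Op 4: route key 2: smallest pos >= 2 is 69 -> NA
Op 5: add NB@77 -> ring=[69:NA,77:NB]
Op 6: route key 95: none >= 95, wrap to smallest pos 69 -> NA
Op 7: add NC@91 -> ring=[69:NA,77:NB,91:NC]
Op 8: add ND@66 -> ring=[66:ND,69:NA,77:NB,91:NC]
Final route key 7: smallest pos >= 7 is 66 -> ND

Answer: ND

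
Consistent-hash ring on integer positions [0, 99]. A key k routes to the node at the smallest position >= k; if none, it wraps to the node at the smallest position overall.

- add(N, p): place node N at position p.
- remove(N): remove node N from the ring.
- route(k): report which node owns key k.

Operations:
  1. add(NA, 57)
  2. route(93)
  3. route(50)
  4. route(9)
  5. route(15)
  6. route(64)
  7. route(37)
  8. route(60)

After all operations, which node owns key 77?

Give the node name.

Op 1: add NA@57 -> ring=[57:NA]
Op 2: route key 93: none >= 93, wrap to smallest pos 57 -> NA
Op 3: route key 50: smallest pos >= 50 is 57 -> NA
Op 4: route key 9: smallest pos >= 9 is 57 -> NA
Op 5: route key 15: smallest pos >= 15 is 57 -> NA
Op 6: route key 64: none >= 64, wrap to smallest pos 57 -> NA
Op 7: route key 37: smallest pos >= 37 is 57 -> NA
Op 8: route key 60: none >= 60, wrap to smallest pos 57 -> NA
Final route key 77: none >= 77, wrap to smallest pos 57 -> NA

Answer: NA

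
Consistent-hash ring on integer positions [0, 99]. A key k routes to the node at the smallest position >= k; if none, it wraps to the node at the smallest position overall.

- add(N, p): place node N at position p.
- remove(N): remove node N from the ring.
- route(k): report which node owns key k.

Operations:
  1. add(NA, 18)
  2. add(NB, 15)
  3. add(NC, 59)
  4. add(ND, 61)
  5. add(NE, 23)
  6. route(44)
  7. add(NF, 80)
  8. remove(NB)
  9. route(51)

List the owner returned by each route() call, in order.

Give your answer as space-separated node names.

Op 1: add NA@18 -> ring=[18:NA]
Op 2: add NB@15 -> ring=[15:NB,18:NA]
Op 3: add NC@59 -> ring=[15:NB,18:NA,59:NC]
Op 4: add ND@61 -> ring=[15:NB,18:NA,59:NC,61:ND]
Op 5: add NE@23 -> ring=[15:NB,18:NA,23:NE,59:NC,61:ND]
Op 6: route key 44: smallest pos >= 44 is 59 -> NC
Op 7: add NF@80 -> ring=[15:NB,18:NA,23:NE,59:NC,61:ND,80:NF]
Op 8: remove NB -> ring=[18:NA,23:NE,59:NC,61:ND,80:NF]
Op 9: route key 51: smallest pos >= 51 is 59 -> NC

Answer: NC NC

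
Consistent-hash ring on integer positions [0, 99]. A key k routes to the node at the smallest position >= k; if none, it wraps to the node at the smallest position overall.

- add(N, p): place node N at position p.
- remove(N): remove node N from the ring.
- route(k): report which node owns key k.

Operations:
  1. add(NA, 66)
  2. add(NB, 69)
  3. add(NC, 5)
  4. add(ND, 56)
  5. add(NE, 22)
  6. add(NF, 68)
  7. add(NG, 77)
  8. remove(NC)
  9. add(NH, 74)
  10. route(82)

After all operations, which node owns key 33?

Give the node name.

Op 1: add NA@66 -> ring=[66:NA]
Op 2: add NB@69 -> ring=[66:NA,69:NB]
Op 3: add NC@5 -> ring=[5:NC,66:NA,69:NB]
Op 4: add ND@56 -> ring=[5:NC,56:ND,66:NA,69:NB]
Op 5: add NE@22 -> ring=[5:NC,22:NE,56:ND,66:NA,69:NB]
Op 6: add NF@68 -> ring=[5:NC,22:NE,56:ND,66:NA,68:NF,69:NB]
Op 7: add NG@77 -> ring=[5:NC,22:NE,56:ND,66:NA,68:NF,69:NB,77:NG]
Op 8: remove NC -> ring=[22:NE,56:ND,66:NA,68:NF,69:NB,77:NG]
Op 9: add NH@74 -> ring=[22:NE,56:ND,66:NA,68:NF,69:NB,74:NH,77:NG]
Op 10: route key 82: none >= 82, wrap to smallest pos 22 -> NE
Final route key 33: smallest pos >= 33 is 56 -> ND

Answer: ND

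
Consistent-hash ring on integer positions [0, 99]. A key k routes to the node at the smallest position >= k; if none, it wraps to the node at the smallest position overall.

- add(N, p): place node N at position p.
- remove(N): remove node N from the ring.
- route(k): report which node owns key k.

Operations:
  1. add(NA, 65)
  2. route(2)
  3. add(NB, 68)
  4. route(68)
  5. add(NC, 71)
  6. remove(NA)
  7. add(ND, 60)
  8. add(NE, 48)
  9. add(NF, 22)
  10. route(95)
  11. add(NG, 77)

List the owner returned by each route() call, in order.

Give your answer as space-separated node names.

Answer: NA NB NF

Derivation:
Op 1: add NA@65 -> ring=[65:NA]
Op 2: route key 2: smallest pos >= 2 is 65 -> NA
Op 3: add NB@68 -> ring=[65:NA,68:NB]
Op 4: route key 68: smallest pos >= 68 is 68 -> NB
Op 5: add NC@71 -> ring=[65:NA,68:NB,71:NC]
Op 6: remove NA -> ring=[68:NB,71:NC]
Op 7: add ND@60 -> ring=[60:ND,68:NB,71:NC]
Op 8: add NE@48 -> ring=[48:NE,60:ND,68:NB,71:NC]
Op 9: add NF@22 -> ring=[22:NF,48:NE,60:ND,68:NB,71:NC]
Op 10: route key 95: none >= 95, wrap to smallest pos 22 -> NF
Op 11: add NG@77 -> ring=[22:NF,48:NE,60:ND,68:NB,71:NC,77:NG]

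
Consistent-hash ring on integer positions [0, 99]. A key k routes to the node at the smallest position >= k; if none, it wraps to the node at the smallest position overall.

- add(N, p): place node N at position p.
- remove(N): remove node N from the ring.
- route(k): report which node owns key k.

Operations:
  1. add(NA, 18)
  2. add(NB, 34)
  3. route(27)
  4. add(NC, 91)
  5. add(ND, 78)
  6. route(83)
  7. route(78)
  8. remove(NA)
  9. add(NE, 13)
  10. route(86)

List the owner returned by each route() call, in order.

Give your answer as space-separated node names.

Answer: NB NC ND NC

Derivation:
Op 1: add NA@18 -> ring=[18:NA]
Op 2: add NB@34 -> ring=[18:NA,34:NB]
Op 3: route key 27: smallest pos >= 27 is 34 -> NB
Op 4: add NC@91 -> ring=[18:NA,34:NB,91:NC]
Op 5: add ND@78 -> ring=[18:NA,34:NB,78:ND,91:NC]
Op 6: route key 83: smallest pos >= 83 is 91 -> NC
Op 7: route key 78: smallest pos >= 78 is 78 -> ND
Op 8: remove NA -> ring=[34:NB,78:ND,91:NC]
Op 9: add NE@13 -> ring=[13:NE,34:NB,78:ND,91:NC]
Op 10: route key 86: smallest pos >= 86 is 91 -> NC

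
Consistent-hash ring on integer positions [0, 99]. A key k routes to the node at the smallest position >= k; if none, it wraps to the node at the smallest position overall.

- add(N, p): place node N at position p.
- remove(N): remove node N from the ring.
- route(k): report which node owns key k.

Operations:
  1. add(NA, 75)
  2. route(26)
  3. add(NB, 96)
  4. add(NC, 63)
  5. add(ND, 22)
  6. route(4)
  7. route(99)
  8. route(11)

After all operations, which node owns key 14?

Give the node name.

Answer: ND

Derivation:
Op 1: add NA@75 -> ring=[75:NA]
Op 2: route key 26: smallest pos >= 26 is 75 -> NA
Op 3: add NB@96 -> ring=[75:NA,96:NB]
Op 4: add NC@63 -> ring=[63:NC,75:NA,96:NB]
Op 5: add ND@22 -> ring=[22:ND,63:NC,75:NA,96:NB]
Op 6: route key 4: smallest pos >= 4 is 22 -> ND
Op 7: route key 99: none >= 99, wrap to smallest pos 22 -> ND
Op 8: route key 11: smallest pos >= 11 is 22 -> ND
Final route key 14: smallest pos >= 14 is 22 -> ND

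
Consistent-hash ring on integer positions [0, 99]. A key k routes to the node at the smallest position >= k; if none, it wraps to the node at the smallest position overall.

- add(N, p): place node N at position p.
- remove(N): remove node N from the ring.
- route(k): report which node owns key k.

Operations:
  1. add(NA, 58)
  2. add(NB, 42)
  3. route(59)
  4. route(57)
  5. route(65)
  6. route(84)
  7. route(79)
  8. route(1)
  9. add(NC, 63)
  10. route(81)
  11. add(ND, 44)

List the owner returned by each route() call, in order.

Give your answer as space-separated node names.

Op 1: add NA@58 -> ring=[58:NA]
Op 2: add NB@42 -> ring=[42:NB,58:NA]
Op 3: route key 59: none >= 59, wrap to smallest pos 42 -> NB
Op 4: route key 57: smallest pos >= 57 is 58 -> NA
Op 5: route key 65: none >= 65, wrap to smallest pos 42 -> NB
Op 6: route key 84: none >= 84, wrap to smallest pos 42 -> NB
Op 7: route key 79: none >= 79, wrap to smallest pos 42 -> NB
Op 8: route key 1: smallest pos >= 1 is 42 -> NB
Op 9: add NC@63 -> ring=[42:NB,58:NA,63:NC]
Op 10: route key 81: none >= 81, wrap to smallest pos 42 -> NB
Op 11: add ND@44 -> ring=[42:NB,44:ND,58:NA,63:NC]

Answer: NB NA NB NB NB NB NB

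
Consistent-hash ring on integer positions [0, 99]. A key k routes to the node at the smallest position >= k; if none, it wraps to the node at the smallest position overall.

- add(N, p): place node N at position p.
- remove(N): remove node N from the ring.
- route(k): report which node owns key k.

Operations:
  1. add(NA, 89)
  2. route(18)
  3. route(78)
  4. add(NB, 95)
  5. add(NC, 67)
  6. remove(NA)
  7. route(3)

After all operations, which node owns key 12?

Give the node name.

Answer: NC

Derivation:
Op 1: add NA@89 -> ring=[89:NA]
Op 2: route key 18: smallest pos >= 18 is 89 -> NA
Op 3: route key 78: smallest pos >= 78 is 89 -> NA
Op 4: add NB@95 -> ring=[89:NA,95:NB]
Op 5: add NC@67 -> ring=[67:NC,89:NA,95:NB]
Op 6: remove NA -> ring=[67:NC,95:NB]
Op 7: route key 3: smallest pos >= 3 is 67 -> NC
Final route key 12: smallest pos >= 12 is 67 -> NC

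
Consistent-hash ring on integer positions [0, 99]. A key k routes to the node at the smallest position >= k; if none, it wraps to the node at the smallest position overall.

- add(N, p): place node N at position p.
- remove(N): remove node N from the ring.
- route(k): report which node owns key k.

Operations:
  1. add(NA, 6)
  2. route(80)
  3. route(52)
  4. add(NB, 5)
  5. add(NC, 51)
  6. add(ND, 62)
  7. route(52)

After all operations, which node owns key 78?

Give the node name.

Op 1: add NA@6 -> ring=[6:NA]
Op 2: route key 80: none >= 80, wrap to smallest pos 6 -> NA
Op 3: route key 52: none >= 52, wrap to smallest pos 6 -> NA
Op 4: add NB@5 -> ring=[5:NB,6:NA]
Op 5: add NC@51 -> ring=[5:NB,6:NA,51:NC]
Op 6: add ND@62 -> ring=[5:NB,6:NA,51:NC,62:ND]
Op 7: route key 52: smallest pos >= 52 is 62 -> ND
Final route key 78: none >= 78, wrap to smallest pos 5 -> NB

Answer: NB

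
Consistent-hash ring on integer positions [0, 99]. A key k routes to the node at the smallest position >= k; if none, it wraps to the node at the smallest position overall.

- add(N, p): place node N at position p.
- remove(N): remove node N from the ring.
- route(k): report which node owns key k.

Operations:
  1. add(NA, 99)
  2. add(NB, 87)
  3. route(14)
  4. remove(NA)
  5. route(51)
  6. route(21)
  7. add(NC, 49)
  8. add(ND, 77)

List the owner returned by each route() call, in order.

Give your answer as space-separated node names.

Answer: NB NB NB

Derivation:
Op 1: add NA@99 -> ring=[99:NA]
Op 2: add NB@87 -> ring=[87:NB,99:NA]
Op 3: route key 14: smallest pos >= 14 is 87 -> NB
Op 4: remove NA -> ring=[87:NB]
Op 5: route key 51: smallest pos >= 51 is 87 -> NB
Op 6: route key 21: smallest pos >= 21 is 87 -> NB
Op 7: add NC@49 -> ring=[49:NC,87:NB]
Op 8: add ND@77 -> ring=[49:NC,77:ND,87:NB]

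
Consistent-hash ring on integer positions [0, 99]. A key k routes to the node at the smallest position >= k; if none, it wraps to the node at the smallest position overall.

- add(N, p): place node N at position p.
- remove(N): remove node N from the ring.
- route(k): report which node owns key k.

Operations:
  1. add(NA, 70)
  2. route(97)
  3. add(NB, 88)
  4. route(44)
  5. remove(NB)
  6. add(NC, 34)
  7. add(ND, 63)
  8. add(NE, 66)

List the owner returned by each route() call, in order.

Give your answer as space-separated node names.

Op 1: add NA@70 -> ring=[70:NA]
Op 2: route key 97: none >= 97, wrap to smallest pos 70 -> NA
Op 3: add NB@88 -> ring=[70:NA,88:NB]
Op 4: route key 44: smallest pos >= 44 is 70 -> NA
Op 5: remove NB -> ring=[70:NA]
Op 6: add NC@34 -> ring=[34:NC,70:NA]
Op 7: add ND@63 -> ring=[34:NC,63:ND,70:NA]
Op 8: add NE@66 -> ring=[34:NC,63:ND,66:NE,70:NA]

Answer: NA NA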